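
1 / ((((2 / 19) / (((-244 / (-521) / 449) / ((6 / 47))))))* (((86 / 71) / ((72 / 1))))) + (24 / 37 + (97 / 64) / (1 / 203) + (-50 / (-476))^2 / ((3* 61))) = 19316687603880260947 / 61727577079683648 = 312.93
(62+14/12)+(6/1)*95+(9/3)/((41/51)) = 156677/246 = 636.90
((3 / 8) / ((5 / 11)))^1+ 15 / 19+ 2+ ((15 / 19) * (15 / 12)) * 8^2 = 50747 / 760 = 66.77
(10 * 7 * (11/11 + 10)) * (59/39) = 45430/39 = 1164.87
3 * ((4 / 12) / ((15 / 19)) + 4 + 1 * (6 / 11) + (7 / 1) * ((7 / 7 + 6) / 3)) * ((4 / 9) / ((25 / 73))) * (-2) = -6157696 / 37125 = -165.86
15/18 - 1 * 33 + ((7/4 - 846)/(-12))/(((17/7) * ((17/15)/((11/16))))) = -14.59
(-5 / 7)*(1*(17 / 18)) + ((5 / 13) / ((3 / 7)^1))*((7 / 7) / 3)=-205 / 546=-0.38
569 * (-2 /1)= -1138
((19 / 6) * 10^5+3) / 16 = 950009 / 48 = 19791.85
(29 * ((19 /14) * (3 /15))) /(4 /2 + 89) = 551 /6370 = 0.09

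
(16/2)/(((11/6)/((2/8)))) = 12/11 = 1.09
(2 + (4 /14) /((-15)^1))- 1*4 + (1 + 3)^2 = 1468 /105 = 13.98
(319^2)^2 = 10355301121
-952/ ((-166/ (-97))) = -46172/ 83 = -556.29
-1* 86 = -86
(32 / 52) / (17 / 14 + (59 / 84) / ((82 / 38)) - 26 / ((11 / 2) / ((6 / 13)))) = -303072 / 316199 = -0.96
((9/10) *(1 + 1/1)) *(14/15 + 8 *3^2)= 3282/25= 131.28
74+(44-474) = -356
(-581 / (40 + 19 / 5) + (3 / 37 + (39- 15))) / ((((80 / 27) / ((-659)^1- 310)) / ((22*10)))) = -2101944141 / 2701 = -778209.60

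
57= 57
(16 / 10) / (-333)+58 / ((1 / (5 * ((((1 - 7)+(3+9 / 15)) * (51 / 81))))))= -81072 / 185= -438.23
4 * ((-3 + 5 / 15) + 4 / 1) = 5.33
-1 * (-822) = 822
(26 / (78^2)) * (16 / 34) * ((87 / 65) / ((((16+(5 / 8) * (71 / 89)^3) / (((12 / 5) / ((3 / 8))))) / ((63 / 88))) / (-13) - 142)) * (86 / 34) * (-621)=1467429812360064 / 49378794255982165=0.03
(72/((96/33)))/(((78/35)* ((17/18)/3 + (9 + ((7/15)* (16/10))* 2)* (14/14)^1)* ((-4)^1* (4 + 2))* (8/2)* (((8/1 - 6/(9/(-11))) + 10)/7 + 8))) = -5457375/5924179456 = -0.00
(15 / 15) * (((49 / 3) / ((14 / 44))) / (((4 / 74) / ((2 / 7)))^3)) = 1114366 / 147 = 7580.72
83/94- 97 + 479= 35991/94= 382.88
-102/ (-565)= 102/ 565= 0.18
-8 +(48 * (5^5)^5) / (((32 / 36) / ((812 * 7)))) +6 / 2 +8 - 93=91474056243896484374910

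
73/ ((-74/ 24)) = -876/ 37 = -23.68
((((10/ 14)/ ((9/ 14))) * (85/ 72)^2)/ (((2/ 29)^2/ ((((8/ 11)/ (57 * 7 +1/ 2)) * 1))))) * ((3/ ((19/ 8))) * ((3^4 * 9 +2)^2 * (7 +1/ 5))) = 763975921700/ 265221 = 2880525.76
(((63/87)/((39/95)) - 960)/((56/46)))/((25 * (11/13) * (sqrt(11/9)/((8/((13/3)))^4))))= -413502299136 * sqrt(11)/3507719215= -390.98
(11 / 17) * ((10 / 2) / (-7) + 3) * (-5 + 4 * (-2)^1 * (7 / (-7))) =528 / 119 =4.44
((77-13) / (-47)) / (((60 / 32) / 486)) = -82944 / 235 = -352.95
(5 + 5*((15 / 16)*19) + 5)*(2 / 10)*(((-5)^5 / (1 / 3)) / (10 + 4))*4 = -2971875 / 56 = -53069.20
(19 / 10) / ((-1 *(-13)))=19 / 130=0.15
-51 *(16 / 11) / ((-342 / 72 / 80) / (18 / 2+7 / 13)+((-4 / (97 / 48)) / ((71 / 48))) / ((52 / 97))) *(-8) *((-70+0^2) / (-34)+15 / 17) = -697.50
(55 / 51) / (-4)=-55 / 204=-0.27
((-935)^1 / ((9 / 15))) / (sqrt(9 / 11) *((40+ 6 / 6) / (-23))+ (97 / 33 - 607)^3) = 234661160402244418174200 / 33191157304084915939776996373 - 517588075275975 *sqrt(11) / 33191157304084915939776996373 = 0.00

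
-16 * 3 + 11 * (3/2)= -63/2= -31.50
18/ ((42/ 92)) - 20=136/ 7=19.43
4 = 4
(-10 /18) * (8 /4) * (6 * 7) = -140 /3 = -46.67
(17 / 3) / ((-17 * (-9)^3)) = 1 / 2187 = 0.00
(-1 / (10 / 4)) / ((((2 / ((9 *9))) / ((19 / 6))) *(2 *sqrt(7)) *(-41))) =513 *sqrt(7) / 5740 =0.24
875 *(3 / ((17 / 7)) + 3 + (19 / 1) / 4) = 534625 / 68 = 7862.13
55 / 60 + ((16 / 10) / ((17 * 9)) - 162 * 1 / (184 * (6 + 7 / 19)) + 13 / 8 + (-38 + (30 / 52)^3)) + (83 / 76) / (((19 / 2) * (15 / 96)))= -58522115484593 / 1688542127415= -34.66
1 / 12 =0.08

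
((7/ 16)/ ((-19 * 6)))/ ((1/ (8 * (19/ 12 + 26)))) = -2317/ 2736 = -0.85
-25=-25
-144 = -144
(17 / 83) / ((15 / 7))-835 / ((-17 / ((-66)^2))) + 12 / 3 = 4528475383 / 21165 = 213960.57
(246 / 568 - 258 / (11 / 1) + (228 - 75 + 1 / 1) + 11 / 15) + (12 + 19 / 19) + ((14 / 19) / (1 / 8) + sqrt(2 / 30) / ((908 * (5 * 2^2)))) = sqrt(15) / 272400 + 134091101 / 890340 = 150.61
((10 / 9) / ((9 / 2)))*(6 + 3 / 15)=124 / 81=1.53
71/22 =3.23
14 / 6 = 7 / 3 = 2.33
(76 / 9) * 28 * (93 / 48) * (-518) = -237301.56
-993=-993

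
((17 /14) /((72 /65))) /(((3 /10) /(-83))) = -458575 /1512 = -303.29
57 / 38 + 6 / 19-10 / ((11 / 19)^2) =-128831 / 4598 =-28.02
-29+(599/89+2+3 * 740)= 2199.73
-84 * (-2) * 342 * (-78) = -4481568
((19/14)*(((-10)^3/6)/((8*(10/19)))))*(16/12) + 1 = -8899/126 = -70.63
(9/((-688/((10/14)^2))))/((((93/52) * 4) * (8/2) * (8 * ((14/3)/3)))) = -8775/468192256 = -0.00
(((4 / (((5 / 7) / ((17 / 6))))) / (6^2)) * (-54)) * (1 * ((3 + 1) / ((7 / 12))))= -816 / 5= -163.20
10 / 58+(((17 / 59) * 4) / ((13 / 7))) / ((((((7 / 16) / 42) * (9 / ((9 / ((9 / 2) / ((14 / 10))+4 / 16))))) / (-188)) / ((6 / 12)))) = -1616.41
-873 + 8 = -865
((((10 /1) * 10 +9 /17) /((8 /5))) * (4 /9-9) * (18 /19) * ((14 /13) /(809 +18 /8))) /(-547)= 167482 /135514327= 0.00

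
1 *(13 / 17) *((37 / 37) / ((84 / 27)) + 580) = 211237 / 476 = 443.78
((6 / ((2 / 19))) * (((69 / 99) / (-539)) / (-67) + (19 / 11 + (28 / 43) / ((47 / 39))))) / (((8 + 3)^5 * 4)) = 25942238107 / 129296268816253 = 0.00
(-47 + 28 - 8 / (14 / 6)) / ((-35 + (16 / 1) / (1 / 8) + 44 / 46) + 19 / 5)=-18055 / 78694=-0.23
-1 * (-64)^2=-4096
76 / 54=38 / 27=1.41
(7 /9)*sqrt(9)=7 /3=2.33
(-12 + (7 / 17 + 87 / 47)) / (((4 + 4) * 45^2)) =-389 / 647190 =-0.00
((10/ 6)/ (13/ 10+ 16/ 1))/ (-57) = -50/ 29583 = -0.00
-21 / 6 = -3.50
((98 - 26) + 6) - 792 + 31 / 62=-1427 / 2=-713.50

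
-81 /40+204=8079 /40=201.98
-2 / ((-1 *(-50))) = -1 / 25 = -0.04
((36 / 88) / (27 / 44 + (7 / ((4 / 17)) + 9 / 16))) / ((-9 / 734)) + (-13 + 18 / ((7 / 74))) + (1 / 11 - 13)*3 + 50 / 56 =231973717 / 1676444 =138.37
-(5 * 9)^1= -45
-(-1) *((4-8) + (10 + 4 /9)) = 58 /9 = 6.44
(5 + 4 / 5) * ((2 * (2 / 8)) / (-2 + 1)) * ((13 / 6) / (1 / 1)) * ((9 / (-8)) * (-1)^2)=1131 / 160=7.07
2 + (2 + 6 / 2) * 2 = 12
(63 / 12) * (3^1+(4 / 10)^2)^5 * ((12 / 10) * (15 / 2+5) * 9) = 1744690978233 / 7812500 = 223320.45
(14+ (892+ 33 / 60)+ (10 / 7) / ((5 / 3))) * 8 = 254074 / 35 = 7259.26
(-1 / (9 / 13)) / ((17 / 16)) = -208 / 153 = -1.36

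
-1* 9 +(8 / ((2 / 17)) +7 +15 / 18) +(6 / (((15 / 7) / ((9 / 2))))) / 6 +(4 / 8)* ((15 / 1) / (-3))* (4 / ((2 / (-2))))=1184 / 15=78.93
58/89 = 0.65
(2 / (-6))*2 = -2 / 3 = -0.67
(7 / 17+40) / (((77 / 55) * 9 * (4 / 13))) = 14885 / 1428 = 10.42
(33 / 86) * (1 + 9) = 165 / 43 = 3.84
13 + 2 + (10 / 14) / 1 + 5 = 145 / 7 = 20.71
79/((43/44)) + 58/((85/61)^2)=110.71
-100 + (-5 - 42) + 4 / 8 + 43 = -207 / 2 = -103.50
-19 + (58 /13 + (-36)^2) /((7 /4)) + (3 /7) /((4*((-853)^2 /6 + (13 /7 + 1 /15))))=3356258901105 /4634942858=724.12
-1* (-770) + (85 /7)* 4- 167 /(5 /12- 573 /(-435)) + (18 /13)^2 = 369236958 /509873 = 724.17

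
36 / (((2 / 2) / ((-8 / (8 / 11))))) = -396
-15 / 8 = -1.88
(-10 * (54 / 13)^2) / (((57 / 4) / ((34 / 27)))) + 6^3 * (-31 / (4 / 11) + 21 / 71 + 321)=11620337418 / 227981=50970.64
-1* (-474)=474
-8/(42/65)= -260/21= -12.38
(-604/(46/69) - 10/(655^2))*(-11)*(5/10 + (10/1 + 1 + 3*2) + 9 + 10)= 31212341798/85805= 363759.01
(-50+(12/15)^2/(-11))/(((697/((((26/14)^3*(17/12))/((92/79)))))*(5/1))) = -1194634129/10673817000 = -0.11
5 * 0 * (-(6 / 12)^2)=0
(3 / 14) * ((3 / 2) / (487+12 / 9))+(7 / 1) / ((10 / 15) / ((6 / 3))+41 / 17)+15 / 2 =206139 / 20510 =10.05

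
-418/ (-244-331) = 418/ 575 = 0.73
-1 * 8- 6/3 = -10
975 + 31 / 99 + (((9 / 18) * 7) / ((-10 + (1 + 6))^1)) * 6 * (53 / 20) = 1894391 / 1980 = 956.76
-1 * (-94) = 94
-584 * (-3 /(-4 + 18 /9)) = -876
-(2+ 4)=-6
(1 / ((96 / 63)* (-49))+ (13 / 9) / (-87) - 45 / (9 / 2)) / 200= -1759181 / 35078400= -0.05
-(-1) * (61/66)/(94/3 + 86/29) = 1769/65648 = 0.03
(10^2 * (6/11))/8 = 75/11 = 6.82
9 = 9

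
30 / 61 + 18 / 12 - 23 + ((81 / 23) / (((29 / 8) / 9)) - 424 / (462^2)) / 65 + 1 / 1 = -1121842589011 / 56448574182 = -19.87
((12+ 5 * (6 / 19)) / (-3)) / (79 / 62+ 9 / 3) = -5332 / 5035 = -1.06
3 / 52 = 0.06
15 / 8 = 1.88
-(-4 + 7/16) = 57/16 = 3.56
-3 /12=-1 /4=-0.25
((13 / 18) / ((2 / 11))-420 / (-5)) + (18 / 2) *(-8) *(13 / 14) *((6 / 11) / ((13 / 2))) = 228307 / 2772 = 82.36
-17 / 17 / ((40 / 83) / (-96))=996 / 5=199.20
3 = 3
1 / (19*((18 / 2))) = 1 / 171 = 0.01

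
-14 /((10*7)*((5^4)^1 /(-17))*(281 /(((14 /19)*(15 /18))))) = 119 /10010625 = 0.00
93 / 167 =0.56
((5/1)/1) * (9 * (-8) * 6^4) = -466560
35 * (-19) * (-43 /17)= 28595 /17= 1682.06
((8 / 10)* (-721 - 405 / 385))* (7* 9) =-2001528 / 55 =-36391.42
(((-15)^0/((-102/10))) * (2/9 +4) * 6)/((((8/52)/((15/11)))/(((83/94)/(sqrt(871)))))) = -39425 * sqrt(871)/1766589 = -0.66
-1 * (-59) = 59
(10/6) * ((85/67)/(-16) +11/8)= 2315/1072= 2.16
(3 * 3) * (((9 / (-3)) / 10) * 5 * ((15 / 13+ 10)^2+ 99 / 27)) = -292203 / 169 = -1729.01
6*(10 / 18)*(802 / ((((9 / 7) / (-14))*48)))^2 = 1930416005 / 17496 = 110334.71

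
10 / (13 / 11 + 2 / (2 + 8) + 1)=550 / 131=4.20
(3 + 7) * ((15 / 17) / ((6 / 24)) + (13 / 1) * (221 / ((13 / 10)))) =376300 / 17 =22135.29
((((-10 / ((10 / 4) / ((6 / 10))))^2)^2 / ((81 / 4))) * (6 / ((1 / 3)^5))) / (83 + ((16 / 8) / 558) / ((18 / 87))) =28.77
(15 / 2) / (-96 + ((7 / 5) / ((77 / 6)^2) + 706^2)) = 0.00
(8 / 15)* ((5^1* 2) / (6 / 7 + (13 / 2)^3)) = 896 / 46281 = 0.02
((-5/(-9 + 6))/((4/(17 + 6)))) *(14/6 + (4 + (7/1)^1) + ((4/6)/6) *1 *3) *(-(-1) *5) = 23575/36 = 654.86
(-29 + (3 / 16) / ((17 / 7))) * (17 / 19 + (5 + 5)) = -1628469 / 5168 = -315.11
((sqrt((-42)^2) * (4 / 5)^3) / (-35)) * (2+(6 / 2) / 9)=-1.43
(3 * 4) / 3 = 4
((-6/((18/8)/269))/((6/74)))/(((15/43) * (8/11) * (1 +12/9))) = -4707769/315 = -14945.30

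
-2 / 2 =-1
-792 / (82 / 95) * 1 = -37620 / 41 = -917.56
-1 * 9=-9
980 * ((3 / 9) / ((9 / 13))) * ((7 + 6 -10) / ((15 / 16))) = 40768 / 27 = 1509.93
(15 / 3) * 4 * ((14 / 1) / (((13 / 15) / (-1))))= -323.08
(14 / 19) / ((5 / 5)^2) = 14 / 19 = 0.74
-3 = -3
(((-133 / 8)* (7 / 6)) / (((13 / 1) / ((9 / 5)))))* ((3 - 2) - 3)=5.37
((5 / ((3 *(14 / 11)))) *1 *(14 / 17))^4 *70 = 640543750 / 6765201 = 94.68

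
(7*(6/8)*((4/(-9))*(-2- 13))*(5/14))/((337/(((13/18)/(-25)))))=-13/12132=-0.00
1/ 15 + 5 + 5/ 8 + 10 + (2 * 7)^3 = 331163/ 120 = 2759.69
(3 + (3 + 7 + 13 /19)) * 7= 1820 /19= 95.79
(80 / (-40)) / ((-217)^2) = -2 / 47089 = -0.00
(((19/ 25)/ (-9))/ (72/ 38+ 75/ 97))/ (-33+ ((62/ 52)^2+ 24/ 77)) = 165700444/ 163685309625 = 0.00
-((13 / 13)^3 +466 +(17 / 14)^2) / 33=-30607 / 2156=-14.20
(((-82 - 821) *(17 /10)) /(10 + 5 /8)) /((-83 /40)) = 28896 /415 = 69.63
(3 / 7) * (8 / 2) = 12 / 7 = 1.71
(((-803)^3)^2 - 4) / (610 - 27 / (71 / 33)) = 75836433232559625 / 169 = 448736291316920.86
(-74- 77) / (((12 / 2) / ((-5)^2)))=-3775 / 6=-629.17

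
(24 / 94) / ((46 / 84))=0.47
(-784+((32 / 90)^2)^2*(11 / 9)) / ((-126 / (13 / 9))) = 188066379176 / 20925489375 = 8.99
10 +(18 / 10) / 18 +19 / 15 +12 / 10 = 377 / 30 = 12.57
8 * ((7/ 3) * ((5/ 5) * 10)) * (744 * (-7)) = -972160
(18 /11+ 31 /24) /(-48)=-773 /12672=-0.06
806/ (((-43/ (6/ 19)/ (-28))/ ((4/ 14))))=38688/ 817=47.35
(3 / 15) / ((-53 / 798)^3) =-682.67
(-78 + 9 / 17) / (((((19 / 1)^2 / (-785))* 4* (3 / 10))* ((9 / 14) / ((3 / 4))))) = 12061525 / 73644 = 163.78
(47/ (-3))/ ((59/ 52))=-2444/ 177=-13.81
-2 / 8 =-1 / 4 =-0.25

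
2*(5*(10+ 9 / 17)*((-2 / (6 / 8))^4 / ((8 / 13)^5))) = 332307235 / 5508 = 60331.74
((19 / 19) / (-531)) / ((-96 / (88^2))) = 242 / 1593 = 0.15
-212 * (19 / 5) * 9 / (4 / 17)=-154071 / 5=-30814.20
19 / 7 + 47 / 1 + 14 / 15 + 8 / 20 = 51.05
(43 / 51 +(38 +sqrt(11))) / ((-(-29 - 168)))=sqrt(11) / 197 +1981 / 10047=0.21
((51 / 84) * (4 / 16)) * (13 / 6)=221 / 672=0.33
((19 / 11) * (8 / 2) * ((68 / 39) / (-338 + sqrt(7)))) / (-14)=2584 * sqrt(7) / 343053711 + 67184 / 26388747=0.00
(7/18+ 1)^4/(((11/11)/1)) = 390625/104976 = 3.72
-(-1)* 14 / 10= 7 / 5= 1.40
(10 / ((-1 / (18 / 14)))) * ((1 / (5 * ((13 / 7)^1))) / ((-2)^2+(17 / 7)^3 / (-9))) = -55566 / 96655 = -0.57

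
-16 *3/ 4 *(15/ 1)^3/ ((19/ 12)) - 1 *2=-486038/ 19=-25580.95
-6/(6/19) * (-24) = 456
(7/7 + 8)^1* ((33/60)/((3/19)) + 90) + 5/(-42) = 353317/420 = 841.23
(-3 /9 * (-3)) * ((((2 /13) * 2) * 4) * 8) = 128 /13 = 9.85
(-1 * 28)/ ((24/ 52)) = -182/ 3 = -60.67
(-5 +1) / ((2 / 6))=-12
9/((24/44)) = 33/2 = 16.50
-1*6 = -6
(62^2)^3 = 56800235584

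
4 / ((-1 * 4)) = -1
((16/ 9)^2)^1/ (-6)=-128/ 243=-0.53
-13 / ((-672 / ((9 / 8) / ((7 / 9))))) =0.03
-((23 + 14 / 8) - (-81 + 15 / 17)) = -7131 / 68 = -104.87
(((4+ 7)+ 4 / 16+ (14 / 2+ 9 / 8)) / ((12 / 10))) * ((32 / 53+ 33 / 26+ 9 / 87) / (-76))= -3221675 / 7672704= -0.42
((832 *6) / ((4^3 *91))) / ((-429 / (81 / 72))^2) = 27 / 4580576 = 0.00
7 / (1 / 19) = 133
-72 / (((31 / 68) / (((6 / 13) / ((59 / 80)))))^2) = -76706611200 / 565345729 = -135.68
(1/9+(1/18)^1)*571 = 571/6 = 95.17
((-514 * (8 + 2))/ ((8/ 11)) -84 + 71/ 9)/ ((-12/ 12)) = 128585/ 18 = 7143.61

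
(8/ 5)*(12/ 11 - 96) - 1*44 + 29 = -9177/ 55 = -166.85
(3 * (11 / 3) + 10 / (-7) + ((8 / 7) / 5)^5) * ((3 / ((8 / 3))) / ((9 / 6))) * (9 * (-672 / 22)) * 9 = -1465996088988 / 82534375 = -17762.25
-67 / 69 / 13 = -67 / 897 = -0.07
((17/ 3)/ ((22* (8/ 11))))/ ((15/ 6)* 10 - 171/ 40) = 85/ 4974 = 0.02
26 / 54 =13 / 27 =0.48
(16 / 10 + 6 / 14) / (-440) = -71 / 15400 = -0.00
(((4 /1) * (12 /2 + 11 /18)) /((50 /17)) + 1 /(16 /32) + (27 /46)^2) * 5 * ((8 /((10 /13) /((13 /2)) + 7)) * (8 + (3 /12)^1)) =10032824087 /19091610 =525.51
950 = 950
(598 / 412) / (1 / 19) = 5681 / 206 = 27.58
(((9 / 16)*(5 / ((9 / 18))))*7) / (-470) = -63 / 752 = -0.08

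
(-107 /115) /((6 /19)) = -2033 /690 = -2.95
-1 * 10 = -10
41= 41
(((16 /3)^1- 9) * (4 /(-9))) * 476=20944 /27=775.70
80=80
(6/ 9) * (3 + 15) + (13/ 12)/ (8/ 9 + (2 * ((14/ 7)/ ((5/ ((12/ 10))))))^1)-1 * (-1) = 1739/ 128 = 13.59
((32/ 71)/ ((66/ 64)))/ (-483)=-1024/ 1131669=-0.00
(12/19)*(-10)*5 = -600/19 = -31.58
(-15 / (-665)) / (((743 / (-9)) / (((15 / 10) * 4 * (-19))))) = 162 / 5201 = 0.03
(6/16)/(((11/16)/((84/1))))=504/11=45.82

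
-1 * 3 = -3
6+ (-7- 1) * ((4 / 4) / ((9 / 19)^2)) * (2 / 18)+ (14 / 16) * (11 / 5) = 3.96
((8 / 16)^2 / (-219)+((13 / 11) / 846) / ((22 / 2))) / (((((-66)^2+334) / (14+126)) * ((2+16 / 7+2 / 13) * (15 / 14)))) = -9658831 / 1517036481180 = -0.00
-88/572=-2/13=-0.15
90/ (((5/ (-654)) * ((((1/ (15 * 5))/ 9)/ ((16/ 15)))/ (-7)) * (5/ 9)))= 106795584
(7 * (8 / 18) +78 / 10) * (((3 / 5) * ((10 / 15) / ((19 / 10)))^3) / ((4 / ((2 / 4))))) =0.04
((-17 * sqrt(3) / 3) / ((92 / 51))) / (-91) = 289 * sqrt(3) / 8372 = 0.06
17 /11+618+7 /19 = 129562 /209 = 619.91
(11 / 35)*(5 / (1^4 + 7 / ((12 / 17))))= 132 / 917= 0.14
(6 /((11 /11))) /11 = 6 /11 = 0.55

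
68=68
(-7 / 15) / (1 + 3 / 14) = -98 / 255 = -0.38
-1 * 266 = -266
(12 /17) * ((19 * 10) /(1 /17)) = 2280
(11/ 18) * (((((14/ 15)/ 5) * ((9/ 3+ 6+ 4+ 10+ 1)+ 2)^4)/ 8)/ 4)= 2199197/ 1350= 1629.03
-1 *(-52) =52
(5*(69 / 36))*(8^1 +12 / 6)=575 / 6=95.83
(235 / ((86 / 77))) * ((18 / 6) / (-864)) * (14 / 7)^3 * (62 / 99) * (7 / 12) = -356965 / 167184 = -2.14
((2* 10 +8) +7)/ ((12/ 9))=105/ 4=26.25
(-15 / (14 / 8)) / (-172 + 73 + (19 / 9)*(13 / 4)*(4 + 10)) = 1080 / 371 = 2.91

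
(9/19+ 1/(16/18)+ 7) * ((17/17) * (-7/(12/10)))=-45745/912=-50.16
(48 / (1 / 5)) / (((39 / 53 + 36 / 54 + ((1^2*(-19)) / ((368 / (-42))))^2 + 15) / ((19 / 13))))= 24546954240 / 1476922291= 16.62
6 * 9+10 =64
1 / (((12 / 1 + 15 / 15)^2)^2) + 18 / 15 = 1.20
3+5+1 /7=8.14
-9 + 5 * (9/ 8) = -27/ 8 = -3.38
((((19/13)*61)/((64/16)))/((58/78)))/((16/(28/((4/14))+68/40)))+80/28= 24637183/129920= 189.63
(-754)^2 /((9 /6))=1137032 /3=379010.67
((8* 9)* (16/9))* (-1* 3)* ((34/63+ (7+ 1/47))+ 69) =-29017216/987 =-29399.41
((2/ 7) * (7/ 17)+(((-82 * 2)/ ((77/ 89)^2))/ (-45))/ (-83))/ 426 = 11102941/ 80186375115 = 0.00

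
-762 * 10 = -7620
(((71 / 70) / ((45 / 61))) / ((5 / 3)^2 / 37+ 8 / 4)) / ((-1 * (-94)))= 160247 / 22733900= 0.01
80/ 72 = 10/ 9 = 1.11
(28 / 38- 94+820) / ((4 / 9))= 31068 / 19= 1635.16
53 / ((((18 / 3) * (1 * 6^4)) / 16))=53 / 486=0.11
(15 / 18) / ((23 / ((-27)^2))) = 1215 / 46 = 26.41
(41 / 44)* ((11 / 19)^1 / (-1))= -41 / 76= -0.54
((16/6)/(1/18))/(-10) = -24/5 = -4.80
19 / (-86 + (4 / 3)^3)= -513 / 2258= -0.23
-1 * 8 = -8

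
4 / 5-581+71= -509.20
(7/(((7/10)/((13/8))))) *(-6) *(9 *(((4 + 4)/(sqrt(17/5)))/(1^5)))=-7020 *sqrt(85)/17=-3807.13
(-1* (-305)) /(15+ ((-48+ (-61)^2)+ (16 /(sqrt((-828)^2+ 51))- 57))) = 0.08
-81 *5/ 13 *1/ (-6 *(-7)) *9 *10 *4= -24300/ 91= -267.03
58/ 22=29/ 11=2.64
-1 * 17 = -17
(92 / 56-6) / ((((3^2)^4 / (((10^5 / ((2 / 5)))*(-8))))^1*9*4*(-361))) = -15250000 / 149216823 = -0.10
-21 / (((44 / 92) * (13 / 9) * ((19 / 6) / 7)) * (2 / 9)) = -821583 / 2717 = -302.39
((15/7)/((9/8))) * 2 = 80/21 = 3.81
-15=-15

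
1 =1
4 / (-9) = -4 / 9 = -0.44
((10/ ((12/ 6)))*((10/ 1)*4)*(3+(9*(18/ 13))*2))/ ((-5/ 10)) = -145200/ 13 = -11169.23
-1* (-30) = 30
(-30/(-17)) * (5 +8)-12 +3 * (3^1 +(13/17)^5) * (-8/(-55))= 965560566/78092135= 12.36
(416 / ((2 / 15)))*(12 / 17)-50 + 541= 45787 / 17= 2693.35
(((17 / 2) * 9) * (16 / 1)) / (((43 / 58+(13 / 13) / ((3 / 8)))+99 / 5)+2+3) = 1064880 / 24541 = 43.39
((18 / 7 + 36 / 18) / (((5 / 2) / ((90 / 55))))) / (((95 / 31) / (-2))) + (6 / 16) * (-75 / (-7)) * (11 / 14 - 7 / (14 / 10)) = -77361363 / 4096400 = -18.89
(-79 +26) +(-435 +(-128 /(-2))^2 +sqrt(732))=2* sqrt(183) +3608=3635.06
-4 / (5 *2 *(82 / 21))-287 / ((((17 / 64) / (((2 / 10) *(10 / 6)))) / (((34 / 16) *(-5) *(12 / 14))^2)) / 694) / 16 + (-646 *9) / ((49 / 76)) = -26211241173 / 20090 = -1304690.95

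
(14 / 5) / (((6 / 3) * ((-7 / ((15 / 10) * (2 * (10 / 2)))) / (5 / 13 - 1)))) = 24 / 13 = 1.85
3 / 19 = 0.16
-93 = -93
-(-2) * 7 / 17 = 14 / 17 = 0.82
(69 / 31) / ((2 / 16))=552 / 31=17.81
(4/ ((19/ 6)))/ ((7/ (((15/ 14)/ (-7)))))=-180/ 6517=-0.03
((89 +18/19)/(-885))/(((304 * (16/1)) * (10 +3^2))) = -1709/1553975040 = -0.00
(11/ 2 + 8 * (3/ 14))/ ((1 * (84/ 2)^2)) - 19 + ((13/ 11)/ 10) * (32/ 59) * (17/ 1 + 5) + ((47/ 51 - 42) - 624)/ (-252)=-5553406909/ 371551320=-14.95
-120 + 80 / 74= -4400 / 37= -118.92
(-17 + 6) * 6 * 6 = -396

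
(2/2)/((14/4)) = 2/7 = 0.29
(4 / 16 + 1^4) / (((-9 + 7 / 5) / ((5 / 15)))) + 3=1343 / 456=2.95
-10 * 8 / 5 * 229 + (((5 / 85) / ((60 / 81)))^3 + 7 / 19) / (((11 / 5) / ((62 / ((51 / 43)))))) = -153132861375059 / 41894133600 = -3655.23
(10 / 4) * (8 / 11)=20 / 11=1.82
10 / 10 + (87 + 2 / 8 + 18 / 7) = 2543 / 28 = 90.82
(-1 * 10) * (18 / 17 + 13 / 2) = -75.59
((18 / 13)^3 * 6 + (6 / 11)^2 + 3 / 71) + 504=9819740523 / 18874427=520.27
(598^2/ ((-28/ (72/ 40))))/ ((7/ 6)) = -4827654/ 245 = -19704.71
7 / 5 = 1.40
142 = 142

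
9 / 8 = 1.12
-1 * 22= -22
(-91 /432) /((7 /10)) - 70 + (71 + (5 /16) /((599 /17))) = 183193 /258768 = 0.71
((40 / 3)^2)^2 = 2560000 / 81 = 31604.94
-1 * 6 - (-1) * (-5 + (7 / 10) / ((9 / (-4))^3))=-40319 / 3645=-11.06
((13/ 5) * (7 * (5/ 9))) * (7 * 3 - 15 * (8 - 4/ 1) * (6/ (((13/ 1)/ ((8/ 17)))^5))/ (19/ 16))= 490806900107111/ 2311494539289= 212.33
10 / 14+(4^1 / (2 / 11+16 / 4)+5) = 1074 / 161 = 6.67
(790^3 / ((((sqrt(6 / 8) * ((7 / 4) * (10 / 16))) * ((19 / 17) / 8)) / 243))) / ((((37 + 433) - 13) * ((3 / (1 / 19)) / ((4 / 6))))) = 15449081241600 * sqrt(3) / 1154839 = 23170843.42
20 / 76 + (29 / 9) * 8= 4453 / 171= 26.04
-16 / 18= -8 / 9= -0.89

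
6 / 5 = 1.20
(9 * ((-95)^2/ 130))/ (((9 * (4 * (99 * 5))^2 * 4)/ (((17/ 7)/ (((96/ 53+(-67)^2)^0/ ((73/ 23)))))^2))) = 555969241/ 2113710318720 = 0.00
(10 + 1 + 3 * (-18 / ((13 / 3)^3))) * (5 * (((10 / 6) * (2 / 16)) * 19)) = 10786775 / 52728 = 204.57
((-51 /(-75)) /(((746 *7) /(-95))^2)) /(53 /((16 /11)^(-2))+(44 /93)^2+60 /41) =263324487393 /133175851654458032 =0.00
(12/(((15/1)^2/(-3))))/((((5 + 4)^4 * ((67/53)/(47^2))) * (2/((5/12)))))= -117077/13187610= -0.01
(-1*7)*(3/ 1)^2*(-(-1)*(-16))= 1008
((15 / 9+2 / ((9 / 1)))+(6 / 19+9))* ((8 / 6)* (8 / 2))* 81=91968 / 19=4840.42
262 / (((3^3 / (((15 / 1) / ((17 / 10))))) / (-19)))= -248900 / 153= -1626.80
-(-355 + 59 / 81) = 28696 / 81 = 354.27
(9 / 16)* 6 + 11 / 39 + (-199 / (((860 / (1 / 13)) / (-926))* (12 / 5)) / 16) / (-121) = 31631277 / 8657792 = 3.65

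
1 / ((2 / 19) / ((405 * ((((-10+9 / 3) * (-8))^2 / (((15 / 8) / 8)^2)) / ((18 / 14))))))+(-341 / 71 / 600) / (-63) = 458498365194581 / 2683800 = 170839244.80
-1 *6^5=-7776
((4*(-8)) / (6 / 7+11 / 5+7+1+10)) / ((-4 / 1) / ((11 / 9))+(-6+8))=80 / 67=1.19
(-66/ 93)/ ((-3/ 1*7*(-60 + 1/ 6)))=-44/ 77903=-0.00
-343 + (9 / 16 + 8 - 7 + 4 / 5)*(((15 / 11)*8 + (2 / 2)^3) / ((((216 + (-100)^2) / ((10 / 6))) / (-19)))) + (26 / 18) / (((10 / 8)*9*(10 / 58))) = -1246463089247 / 3640982400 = -342.34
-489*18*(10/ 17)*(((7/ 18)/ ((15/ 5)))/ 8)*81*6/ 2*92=-31885245/ 17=-1875602.65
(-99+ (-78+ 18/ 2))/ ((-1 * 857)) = 168/ 857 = 0.20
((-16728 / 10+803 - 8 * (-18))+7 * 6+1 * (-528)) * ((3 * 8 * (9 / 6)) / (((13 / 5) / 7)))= -1526868 / 13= -117451.38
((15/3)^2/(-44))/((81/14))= -175/1782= -0.10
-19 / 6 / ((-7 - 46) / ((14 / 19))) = 0.04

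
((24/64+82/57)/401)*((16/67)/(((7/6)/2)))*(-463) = -3063208/3573311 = -0.86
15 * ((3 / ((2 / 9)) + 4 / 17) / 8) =7005 / 272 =25.75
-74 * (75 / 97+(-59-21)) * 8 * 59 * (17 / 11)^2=77573865520 / 11737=6609343.57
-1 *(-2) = 2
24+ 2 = 26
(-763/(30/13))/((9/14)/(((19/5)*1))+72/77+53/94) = -682040359/3440940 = -198.21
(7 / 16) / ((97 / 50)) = 0.23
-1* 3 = -3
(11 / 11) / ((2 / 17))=17 / 2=8.50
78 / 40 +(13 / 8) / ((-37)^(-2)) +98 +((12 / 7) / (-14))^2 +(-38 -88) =2198.59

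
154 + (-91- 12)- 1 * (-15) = 66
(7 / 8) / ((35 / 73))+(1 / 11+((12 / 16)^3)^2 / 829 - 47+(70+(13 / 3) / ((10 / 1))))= 14202574813 / 560271360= 25.35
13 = 13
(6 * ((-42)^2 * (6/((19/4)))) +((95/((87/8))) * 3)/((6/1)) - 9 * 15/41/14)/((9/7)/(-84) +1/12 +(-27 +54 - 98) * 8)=-88822804931/3772064452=-23.55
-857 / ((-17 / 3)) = 2571 / 17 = 151.24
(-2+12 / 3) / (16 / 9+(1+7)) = 9 / 44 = 0.20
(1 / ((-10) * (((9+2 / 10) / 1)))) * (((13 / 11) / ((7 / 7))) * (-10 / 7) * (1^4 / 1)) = 65 / 3542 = 0.02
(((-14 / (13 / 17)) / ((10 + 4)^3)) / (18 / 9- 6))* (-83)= -1411 / 10192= -0.14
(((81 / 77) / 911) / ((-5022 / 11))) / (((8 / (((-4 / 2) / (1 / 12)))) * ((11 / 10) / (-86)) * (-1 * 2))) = 645 / 2174557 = 0.00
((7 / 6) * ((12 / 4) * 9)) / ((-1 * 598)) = -0.05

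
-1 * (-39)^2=-1521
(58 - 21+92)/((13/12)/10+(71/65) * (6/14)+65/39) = 93912/1633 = 57.51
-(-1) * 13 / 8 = 13 / 8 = 1.62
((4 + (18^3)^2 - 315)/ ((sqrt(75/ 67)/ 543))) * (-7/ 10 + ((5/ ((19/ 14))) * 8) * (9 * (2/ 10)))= 61235286248591 * sqrt(201)/ 950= 913852650415.71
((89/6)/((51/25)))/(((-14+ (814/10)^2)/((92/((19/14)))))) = 35822500/480524193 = 0.07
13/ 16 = 0.81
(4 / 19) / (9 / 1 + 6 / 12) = 8 / 361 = 0.02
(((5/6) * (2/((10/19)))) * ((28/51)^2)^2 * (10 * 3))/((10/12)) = 23356928/2255067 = 10.36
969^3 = 909853209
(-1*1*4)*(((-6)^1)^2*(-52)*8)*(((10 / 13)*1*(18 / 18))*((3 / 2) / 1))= 69120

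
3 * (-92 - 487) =-1737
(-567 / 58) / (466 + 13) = -0.02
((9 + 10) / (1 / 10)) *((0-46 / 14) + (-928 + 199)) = -973940 / 7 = -139134.29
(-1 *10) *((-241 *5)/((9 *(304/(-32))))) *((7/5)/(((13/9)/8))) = -269920/247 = -1092.79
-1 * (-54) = 54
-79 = -79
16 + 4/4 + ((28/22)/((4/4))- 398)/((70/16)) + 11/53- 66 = -2845946/20405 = -139.47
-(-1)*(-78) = -78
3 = 3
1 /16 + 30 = 481 /16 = 30.06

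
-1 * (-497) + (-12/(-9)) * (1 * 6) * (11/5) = 2573/5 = 514.60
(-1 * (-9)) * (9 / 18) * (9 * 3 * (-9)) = -2187 / 2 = -1093.50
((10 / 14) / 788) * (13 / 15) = 13 / 16548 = 0.00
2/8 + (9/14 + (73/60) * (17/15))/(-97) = 70019/305550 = 0.23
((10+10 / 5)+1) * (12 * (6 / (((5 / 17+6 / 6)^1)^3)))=574821 / 1331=431.87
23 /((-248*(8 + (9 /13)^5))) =-8539739 /751289464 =-0.01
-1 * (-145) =145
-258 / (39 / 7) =-602 / 13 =-46.31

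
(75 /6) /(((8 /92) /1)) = 575 /4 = 143.75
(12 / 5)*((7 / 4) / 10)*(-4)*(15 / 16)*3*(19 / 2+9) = -6993 / 80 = -87.41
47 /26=1.81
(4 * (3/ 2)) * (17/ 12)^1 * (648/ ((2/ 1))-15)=5253/ 2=2626.50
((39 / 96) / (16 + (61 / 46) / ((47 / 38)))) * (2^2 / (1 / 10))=14053 / 14764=0.95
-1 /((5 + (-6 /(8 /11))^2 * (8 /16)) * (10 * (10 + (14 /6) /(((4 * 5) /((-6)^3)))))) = 4 /23731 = 0.00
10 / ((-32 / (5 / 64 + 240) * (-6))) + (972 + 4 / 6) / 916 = 13.57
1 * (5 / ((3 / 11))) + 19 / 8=497 / 24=20.71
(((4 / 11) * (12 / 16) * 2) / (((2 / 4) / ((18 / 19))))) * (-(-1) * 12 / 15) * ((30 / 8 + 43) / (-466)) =-1836 / 22135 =-0.08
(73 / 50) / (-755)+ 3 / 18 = 9328 / 56625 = 0.16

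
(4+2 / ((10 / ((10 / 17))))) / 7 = 10 / 17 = 0.59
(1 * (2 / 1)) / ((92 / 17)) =17 / 46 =0.37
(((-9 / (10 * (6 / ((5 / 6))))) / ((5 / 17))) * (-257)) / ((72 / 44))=48059 / 720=66.75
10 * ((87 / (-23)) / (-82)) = 435 / 943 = 0.46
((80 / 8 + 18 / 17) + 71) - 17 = 1106 / 17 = 65.06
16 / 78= 8 / 39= 0.21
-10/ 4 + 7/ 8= -13/ 8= -1.62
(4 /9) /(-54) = -2 /243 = -0.01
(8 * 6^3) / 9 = 192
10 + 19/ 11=129/ 11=11.73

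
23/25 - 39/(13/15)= -44.08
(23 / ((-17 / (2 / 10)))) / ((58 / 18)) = -207 / 2465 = -0.08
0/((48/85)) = 0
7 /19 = 0.37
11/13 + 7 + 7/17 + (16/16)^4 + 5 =3151/221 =14.26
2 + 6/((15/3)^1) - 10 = -34/5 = -6.80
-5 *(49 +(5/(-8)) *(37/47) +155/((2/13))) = -1985295/376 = -5280.04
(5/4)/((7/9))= 45/28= 1.61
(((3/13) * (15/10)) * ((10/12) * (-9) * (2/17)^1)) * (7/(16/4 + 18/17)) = -945/2236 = -0.42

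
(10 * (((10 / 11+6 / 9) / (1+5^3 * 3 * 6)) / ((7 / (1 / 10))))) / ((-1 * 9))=-52 / 4679829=-0.00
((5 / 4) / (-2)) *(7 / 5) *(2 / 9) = -7 / 36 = -0.19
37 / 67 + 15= 1042 / 67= 15.55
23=23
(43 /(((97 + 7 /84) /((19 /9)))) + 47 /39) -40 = -37.86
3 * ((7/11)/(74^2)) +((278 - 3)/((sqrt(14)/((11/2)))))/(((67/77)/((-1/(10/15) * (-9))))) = 21/60236 +898425 * sqrt(14)/536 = 6271.64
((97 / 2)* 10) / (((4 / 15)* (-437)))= -7275 / 1748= -4.16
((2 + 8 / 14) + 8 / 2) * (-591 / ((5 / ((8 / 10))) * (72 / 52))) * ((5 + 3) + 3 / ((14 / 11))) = -3416374 / 735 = -4648.13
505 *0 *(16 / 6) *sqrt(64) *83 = 0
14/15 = 0.93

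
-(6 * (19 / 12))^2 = -361 / 4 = -90.25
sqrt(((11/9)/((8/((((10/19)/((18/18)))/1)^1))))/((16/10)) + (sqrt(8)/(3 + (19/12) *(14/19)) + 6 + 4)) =sqrt(2495232 *sqrt(2) + 52245250)/2280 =3.28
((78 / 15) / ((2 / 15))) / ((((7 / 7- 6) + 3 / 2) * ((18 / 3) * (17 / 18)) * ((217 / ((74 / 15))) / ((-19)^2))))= -2083692 / 129115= -16.14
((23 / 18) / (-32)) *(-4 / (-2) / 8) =-23 / 2304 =-0.01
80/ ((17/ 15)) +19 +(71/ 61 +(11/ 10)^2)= 9536477/ 103700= 91.96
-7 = -7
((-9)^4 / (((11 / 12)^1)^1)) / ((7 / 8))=629856 / 77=8179.95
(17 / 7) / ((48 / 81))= 459 / 112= 4.10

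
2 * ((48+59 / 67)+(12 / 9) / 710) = 97.76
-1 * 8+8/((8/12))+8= 12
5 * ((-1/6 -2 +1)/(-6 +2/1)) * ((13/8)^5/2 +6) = 26757815/1572864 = 17.01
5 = 5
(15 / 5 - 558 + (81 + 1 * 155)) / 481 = -0.66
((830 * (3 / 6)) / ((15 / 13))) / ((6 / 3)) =1079 / 6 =179.83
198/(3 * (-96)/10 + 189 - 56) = 990/521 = 1.90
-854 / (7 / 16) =-1952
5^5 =3125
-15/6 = -5/2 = -2.50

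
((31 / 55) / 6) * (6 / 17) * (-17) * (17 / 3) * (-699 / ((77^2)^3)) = 122791 / 11463230904895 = 0.00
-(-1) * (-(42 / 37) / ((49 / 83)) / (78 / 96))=-7968 / 3367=-2.37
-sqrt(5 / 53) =-sqrt(265) / 53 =-0.31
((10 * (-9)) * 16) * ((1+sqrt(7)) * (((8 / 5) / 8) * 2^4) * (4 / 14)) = -9216 * sqrt(7) / 7 - 9216 / 7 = -4799.89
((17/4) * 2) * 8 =68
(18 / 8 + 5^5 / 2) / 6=6259 / 24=260.79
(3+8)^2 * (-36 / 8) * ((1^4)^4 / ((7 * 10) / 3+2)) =-21.49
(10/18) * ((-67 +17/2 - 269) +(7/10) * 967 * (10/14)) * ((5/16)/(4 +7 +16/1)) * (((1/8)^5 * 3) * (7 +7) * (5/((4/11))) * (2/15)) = 25025/10616832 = 0.00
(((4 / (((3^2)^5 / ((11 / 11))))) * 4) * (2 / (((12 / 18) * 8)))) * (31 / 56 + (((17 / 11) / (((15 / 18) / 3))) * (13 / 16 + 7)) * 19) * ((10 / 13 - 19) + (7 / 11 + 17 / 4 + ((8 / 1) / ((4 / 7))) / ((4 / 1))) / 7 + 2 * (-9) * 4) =-30245901857 / 4045617576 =-7.48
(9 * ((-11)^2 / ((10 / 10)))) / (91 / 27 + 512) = 243 / 115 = 2.11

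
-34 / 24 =-17 / 12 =-1.42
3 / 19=0.16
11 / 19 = 0.58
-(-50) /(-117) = -50 /117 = -0.43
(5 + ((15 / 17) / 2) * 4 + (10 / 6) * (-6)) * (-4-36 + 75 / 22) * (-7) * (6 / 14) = -12075 / 34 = -355.15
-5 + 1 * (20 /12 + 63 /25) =-61 /75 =-0.81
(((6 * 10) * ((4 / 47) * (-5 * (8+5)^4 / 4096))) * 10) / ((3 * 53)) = -3570125 / 318848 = -11.20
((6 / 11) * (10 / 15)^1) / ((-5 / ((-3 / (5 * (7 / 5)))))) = 12 / 385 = 0.03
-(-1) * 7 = 7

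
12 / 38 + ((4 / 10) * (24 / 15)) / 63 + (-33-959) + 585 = -12169721 / 29925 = -406.67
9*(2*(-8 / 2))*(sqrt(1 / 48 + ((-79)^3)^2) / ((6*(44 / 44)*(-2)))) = 7*sqrt(714379461123) / 2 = 2958234.00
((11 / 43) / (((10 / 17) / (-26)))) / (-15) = 2431 / 3225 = 0.75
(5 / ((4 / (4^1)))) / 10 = 1 / 2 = 0.50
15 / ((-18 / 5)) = -25 / 6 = -4.17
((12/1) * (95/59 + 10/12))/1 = 1730/59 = 29.32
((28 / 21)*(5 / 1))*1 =20 / 3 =6.67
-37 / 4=-9.25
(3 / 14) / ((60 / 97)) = 97 / 280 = 0.35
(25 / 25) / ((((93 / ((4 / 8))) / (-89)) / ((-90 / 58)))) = 1335 / 1798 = 0.74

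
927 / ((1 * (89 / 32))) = 29664 / 89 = 333.30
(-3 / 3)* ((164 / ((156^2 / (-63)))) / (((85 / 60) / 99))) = 29.67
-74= -74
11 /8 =1.38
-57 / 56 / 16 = -57 / 896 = -0.06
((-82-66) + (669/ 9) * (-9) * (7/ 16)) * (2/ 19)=-7051/ 152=-46.39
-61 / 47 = -1.30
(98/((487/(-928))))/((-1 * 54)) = 45472/13149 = 3.46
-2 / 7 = -0.29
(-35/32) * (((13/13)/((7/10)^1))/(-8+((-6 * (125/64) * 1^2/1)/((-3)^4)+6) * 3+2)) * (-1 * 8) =3600/3331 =1.08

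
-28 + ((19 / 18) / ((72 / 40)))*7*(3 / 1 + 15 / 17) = -5537 / 459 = -12.06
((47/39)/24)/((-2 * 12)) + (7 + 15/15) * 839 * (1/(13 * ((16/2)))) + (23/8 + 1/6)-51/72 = 1502161/22464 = 66.87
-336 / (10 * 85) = -168 / 425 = -0.40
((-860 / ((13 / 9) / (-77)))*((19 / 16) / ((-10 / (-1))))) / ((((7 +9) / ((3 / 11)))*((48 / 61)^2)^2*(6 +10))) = 79184364679 / 5234491392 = 15.13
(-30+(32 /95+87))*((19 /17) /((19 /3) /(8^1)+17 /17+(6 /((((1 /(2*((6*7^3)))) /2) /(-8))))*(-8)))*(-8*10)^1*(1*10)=-4183296 /257944927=-0.02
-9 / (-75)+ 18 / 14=246 / 175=1.41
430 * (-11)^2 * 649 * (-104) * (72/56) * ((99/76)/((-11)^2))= -6464935620/133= -48608538.50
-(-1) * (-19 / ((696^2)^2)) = -19 / 234658861056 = -0.00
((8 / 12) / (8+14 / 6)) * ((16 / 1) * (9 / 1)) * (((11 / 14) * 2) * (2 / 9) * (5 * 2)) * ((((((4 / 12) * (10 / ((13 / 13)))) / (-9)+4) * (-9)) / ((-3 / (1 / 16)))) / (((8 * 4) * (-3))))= -385 / 1674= -0.23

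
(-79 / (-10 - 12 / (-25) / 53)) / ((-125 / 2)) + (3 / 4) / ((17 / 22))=949777 / 1125230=0.84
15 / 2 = 7.50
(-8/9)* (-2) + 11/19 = 403/171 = 2.36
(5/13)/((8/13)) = 5/8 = 0.62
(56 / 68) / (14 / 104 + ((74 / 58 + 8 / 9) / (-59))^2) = 172630058328 / 28500569819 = 6.06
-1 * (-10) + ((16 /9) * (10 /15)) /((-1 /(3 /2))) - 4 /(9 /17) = 2 /3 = 0.67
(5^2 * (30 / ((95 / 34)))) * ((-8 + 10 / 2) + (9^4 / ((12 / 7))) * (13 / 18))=28163475 / 38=741144.08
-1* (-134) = 134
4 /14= 2 /7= 0.29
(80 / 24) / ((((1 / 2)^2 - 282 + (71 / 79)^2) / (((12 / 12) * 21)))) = -1747480 / 7013443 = -0.25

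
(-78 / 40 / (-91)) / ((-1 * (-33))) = 1 / 1540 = 0.00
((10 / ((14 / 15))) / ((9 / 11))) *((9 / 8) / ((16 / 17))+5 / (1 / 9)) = 542025 / 896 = 604.94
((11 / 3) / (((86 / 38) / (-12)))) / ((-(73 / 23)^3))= 0.61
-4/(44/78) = -78/11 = -7.09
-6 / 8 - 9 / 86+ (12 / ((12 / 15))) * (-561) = -1447527 / 172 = -8415.85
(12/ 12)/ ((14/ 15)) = 15/ 14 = 1.07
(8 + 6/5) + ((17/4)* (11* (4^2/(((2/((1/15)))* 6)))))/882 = 73067/7938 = 9.20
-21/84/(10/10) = -1/4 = -0.25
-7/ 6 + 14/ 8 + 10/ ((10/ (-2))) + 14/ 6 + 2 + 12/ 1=179/ 12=14.92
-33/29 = -1.14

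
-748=-748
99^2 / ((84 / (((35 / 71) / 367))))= 16335 / 104228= 0.16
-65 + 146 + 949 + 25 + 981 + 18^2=2360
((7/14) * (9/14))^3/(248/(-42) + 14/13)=-28431/4133248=-0.01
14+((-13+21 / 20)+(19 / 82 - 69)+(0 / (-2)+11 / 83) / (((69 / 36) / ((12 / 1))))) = -103140601 / 1565380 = -65.89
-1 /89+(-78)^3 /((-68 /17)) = 10558781 /89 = 118637.99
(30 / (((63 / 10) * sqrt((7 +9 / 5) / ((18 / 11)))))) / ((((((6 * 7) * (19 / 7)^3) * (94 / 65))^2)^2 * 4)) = 367518931609375 * sqrt(10) / 4926997117443615777282627072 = 0.00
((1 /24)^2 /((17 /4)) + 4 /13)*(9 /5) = 1961 /3536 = 0.55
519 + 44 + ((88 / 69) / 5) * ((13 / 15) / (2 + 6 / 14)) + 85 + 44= 60886708 / 87975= 692.09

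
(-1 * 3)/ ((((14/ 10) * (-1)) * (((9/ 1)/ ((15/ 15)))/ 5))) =25/ 21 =1.19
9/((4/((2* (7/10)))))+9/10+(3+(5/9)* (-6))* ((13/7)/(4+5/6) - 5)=68069/12180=5.59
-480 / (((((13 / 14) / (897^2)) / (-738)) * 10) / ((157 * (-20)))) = -96382195902720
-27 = -27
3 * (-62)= -186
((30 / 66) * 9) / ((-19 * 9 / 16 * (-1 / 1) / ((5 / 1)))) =400 / 209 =1.91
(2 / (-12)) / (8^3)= -1 / 3072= -0.00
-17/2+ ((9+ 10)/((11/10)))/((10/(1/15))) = -2767/330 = -8.38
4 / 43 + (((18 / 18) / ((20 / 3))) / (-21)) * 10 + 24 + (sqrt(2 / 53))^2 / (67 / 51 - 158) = 6124504699 / 254960846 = 24.02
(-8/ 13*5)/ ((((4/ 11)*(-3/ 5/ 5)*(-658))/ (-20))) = 27500/ 12831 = 2.14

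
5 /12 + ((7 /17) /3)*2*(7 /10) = 207 /340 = 0.61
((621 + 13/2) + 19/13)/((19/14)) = 114471/247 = 463.45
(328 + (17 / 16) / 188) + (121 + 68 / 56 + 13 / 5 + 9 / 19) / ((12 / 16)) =2970812923 / 6000960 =495.06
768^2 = 589824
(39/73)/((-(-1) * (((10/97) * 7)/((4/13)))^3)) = 21904152/528948875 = 0.04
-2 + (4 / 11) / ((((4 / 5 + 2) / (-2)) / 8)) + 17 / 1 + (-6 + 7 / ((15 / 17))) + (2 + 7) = 27553 / 1155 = 23.86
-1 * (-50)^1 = 50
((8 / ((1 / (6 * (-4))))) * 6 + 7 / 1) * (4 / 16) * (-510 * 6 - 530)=2055275 / 2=1027637.50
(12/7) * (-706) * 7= -8472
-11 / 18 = -0.61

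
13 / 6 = 2.17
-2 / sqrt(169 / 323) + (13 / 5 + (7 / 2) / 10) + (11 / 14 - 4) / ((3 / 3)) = -2 *sqrt(323) / 13 - 37 / 140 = -3.03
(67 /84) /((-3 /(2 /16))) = -67 /2016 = -0.03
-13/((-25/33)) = 429/25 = 17.16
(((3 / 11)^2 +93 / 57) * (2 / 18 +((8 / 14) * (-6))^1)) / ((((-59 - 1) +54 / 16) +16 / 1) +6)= 31376 / 191961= 0.16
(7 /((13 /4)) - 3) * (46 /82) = -253 /533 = -0.47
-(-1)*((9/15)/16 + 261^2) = 68121.04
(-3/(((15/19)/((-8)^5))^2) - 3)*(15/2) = -387620798689/10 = -38762079868.90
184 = 184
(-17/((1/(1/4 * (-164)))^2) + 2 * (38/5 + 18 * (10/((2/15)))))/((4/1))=-129309/20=-6465.45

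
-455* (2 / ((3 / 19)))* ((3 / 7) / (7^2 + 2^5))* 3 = -91.48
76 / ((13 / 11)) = 836 / 13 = 64.31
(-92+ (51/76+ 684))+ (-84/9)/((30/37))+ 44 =2138047/3420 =625.16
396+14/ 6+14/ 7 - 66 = 1003/ 3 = 334.33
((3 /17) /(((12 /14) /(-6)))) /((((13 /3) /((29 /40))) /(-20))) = 1827 /442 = 4.13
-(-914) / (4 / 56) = 12796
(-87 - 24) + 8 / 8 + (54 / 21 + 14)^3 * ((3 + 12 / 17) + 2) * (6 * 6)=5450007422 / 5831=934660.85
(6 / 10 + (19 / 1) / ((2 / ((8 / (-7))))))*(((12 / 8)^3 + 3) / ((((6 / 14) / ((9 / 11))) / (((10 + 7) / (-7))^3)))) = 269856351 / 150920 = 1788.08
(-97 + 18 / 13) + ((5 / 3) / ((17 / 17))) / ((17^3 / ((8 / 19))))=-348090443 / 3640533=-95.62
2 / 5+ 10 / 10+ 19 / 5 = 26 / 5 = 5.20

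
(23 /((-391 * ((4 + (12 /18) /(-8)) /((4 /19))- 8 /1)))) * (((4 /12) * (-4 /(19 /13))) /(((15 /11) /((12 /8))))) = 4576 /822035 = 0.01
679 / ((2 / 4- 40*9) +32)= -1358 / 655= -2.07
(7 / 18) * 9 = 3.50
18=18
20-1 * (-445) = 465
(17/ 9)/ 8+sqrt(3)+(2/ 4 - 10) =-667/ 72+sqrt(3) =-7.53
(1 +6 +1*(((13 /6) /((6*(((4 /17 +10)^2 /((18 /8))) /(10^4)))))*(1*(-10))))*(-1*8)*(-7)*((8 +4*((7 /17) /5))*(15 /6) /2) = -448123.30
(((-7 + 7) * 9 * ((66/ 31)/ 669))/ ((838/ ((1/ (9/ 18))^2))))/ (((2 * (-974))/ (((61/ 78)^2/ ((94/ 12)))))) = 0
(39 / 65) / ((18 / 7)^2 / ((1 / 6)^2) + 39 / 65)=49 / 19489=0.00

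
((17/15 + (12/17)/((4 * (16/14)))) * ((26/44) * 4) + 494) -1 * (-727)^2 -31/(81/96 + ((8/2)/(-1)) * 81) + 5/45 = -20421807431063/38675340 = -528031.75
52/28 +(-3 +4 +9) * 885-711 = 56986/7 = 8140.86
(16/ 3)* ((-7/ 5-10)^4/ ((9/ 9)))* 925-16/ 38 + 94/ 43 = 1701852591938/ 20425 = 83322036.32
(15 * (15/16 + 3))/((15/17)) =1071/16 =66.94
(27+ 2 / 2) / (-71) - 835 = -59313 / 71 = -835.39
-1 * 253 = -253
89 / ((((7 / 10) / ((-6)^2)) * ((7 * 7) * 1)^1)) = 32040 / 343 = 93.41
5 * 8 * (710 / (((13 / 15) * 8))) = 53250 / 13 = 4096.15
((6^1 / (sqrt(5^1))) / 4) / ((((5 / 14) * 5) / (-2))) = -42 * sqrt(5) / 125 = -0.75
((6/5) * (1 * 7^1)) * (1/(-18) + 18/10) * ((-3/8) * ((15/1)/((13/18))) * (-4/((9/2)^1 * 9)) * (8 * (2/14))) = 2512/195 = 12.88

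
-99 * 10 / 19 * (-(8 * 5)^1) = 39600 / 19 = 2084.21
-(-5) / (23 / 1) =5 / 23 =0.22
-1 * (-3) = 3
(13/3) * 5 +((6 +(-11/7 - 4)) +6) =590/21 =28.10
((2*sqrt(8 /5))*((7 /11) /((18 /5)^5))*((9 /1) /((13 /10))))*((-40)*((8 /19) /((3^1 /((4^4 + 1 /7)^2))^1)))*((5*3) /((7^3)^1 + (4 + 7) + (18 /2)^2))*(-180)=1461295000000*sqrt(10) /109658367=42140.15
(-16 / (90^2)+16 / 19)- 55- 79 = -5123326 / 38475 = -133.16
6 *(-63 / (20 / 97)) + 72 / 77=-1410921 / 770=-1832.36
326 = 326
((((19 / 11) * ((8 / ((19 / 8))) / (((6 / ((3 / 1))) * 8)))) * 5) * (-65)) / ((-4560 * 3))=0.01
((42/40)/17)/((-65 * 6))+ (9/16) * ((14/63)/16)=5413/707200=0.01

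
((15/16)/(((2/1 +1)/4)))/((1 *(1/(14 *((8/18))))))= 70/9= 7.78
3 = 3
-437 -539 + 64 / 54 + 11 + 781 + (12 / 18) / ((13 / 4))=-64096 / 351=-182.61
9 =9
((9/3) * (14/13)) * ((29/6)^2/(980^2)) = 841/10701600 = 0.00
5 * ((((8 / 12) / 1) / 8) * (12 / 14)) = 5 / 14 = 0.36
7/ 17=0.41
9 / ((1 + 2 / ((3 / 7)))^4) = 729 / 83521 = 0.01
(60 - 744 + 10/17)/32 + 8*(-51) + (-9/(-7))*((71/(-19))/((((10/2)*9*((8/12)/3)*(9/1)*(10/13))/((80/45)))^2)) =-7077004247773/16482690000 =-429.36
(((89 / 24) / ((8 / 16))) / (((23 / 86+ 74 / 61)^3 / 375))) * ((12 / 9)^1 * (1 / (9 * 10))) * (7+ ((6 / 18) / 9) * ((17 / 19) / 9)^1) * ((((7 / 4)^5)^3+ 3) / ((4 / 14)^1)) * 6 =2698698764161976372230242032875 / 326649648648628180353024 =8261753.15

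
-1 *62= -62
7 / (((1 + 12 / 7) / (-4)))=-196 / 19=-10.32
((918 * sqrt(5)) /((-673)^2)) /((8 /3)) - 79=-79 + 1377 * sqrt(5) /1811716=-79.00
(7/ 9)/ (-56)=-1/ 72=-0.01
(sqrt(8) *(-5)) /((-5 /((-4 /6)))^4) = -32 *sqrt(2) /10125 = -0.00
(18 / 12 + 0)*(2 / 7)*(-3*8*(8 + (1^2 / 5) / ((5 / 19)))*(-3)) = 47304 / 175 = 270.31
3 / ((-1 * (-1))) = 3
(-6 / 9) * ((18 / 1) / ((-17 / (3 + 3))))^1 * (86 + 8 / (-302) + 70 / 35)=956448 / 2567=372.59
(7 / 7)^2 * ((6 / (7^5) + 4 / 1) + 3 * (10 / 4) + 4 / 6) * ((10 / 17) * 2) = 12269470 / 857157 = 14.31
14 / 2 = 7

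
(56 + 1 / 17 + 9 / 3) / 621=0.10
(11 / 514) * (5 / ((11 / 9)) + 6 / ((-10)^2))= 2283 / 25700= 0.09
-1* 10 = -10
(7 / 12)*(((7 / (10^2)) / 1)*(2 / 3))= 49 / 1800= 0.03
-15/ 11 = -1.36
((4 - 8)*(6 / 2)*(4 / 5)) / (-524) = 12 / 655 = 0.02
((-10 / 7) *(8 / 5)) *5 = -80 / 7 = -11.43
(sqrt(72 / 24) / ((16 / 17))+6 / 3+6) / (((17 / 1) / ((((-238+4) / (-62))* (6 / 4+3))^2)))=1108809* sqrt(3) / 61504+2217618 / 16337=166.97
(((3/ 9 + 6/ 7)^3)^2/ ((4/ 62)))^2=57280063629150390625/ 29423310045546564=1946.76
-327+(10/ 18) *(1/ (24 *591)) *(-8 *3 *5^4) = -1742438/ 5319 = -327.59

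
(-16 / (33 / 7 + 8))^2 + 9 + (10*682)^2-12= 368424709181 / 7921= 46512398.58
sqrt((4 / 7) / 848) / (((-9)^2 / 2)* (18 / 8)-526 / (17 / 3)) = -68* sqrt(371) / 85701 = -0.02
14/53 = 0.26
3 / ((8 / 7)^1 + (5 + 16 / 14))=7 / 17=0.41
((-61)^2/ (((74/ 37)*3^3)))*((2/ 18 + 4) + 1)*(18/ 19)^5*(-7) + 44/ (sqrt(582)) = -4658453856/ 2476099 + 22*sqrt(582)/ 291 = -1879.54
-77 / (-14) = 11 / 2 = 5.50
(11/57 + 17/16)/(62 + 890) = 1145/868224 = 0.00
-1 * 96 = -96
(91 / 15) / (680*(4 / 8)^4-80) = -182 / 1125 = -0.16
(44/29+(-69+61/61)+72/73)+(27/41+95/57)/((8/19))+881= 855151021/1041564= 821.03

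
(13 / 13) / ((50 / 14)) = 7 / 25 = 0.28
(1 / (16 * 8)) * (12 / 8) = 3 / 256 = 0.01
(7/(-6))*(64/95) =-224/285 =-0.79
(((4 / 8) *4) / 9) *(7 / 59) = 14 / 531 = 0.03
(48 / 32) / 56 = 3 / 112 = 0.03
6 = 6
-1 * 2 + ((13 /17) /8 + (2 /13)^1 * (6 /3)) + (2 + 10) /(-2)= -13431 /1768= -7.60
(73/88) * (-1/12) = -73/1056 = -0.07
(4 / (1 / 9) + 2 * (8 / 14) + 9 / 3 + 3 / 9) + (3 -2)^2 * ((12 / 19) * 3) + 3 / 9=17039 / 399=42.70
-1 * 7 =-7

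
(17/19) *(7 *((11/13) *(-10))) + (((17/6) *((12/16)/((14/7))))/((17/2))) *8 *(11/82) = -52.86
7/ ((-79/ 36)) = -252/ 79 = -3.19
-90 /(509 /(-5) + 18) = 450 /419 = 1.07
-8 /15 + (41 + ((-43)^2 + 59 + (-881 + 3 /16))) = 256237 /240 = 1067.65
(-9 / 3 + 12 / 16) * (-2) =9 / 2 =4.50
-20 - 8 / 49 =-988 / 49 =-20.16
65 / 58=1.12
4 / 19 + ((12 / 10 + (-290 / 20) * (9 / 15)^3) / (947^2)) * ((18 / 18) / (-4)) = 3587245177 / 17039371000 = 0.21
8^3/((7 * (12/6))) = 256/7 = 36.57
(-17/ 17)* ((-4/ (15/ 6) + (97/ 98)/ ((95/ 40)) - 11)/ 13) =56713/ 60515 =0.94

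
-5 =-5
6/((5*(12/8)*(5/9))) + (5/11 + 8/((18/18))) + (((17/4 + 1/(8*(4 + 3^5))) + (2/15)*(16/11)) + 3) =28266023/1630200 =17.34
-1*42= -42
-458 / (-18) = 229 / 9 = 25.44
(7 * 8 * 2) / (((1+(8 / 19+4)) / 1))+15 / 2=5801 / 206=28.16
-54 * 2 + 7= -101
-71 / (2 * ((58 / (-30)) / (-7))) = -7455 / 58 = -128.53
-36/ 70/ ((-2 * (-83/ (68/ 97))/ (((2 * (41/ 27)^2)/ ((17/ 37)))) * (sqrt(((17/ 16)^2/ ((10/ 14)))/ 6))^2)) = -254758912/ 3078275697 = -0.08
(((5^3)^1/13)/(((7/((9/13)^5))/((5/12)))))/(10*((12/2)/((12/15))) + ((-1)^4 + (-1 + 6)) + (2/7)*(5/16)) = 24603750/21918539669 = 0.00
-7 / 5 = -1.40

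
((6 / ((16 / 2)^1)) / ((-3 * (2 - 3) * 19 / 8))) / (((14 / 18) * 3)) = 6 / 133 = 0.05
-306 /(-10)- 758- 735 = -7312 /5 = -1462.40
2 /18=1 /9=0.11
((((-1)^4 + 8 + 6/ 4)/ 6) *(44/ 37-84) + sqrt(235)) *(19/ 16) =-50939/ 296 + 19 *sqrt(235)/ 16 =-153.89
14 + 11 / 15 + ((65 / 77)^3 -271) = -255.67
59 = 59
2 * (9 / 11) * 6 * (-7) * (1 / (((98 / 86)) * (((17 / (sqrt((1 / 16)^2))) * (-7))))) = 1161 / 36652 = 0.03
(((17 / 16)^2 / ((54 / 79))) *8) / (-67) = -22831 / 115776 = -0.20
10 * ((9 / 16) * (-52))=-585 / 2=-292.50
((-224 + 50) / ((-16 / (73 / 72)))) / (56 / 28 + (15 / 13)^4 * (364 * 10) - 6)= 4651049 / 2719912704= 0.00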